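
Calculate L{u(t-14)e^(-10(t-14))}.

u(t-a)f(t-a) with f(t)=e^(-10t). L{e^(-10t)} = 1/(s+10). By time shift: e^(-14s)/(s+10)

Final answer: e^(-14s)/(s+10)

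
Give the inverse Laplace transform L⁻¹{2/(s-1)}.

L⁻¹{1/(s-a)} = e^(at), so L⁻¹{1/(s-1)} = e^t, and L⁻¹{2/(s-1)} = 2·e^t

Final answer: 2·e^t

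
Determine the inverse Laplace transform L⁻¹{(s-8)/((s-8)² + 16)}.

Using frequency shift, L⁻¹{(s-8)/((s-8)² + 16)} = e^(8t)·cos(4t)

Final answer: e^(8t)·cos(4t)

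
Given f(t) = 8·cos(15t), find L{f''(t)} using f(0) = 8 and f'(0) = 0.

F(s) = 8s/(s² + 225). L{f''(t)} = s²F(s) - sf(0) - f'(0) = 8s³/(s² + 225) - 8s = (8s³ - 8s(s² + 225))/(s² + 225) = -1800s/(s² + 225)

Final answer: -1800s/(s² + 225)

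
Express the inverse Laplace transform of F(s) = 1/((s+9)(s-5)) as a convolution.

1/((s+9)(s-5)) = (1/(s+9))·(1/(s-5)) = L{e^(-9t)}·L{e^(5t)}. So f(t) = e^(-9t)*e^(5t) = ∫₀ᵗ e^(-9τ)·e^(5(t-τ)) dτ

Final answer: ∫₀ᵗ e^(-9τ)·e^(5(t-τ)) dτ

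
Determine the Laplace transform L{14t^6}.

L{14t^6} = 14 · L{t^6} = 14 · 720/s^7 = 10080/s^7

Final answer: 10080/s^7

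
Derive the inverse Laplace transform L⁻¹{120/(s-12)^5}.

L⁻¹{n!/(s-a)^(n+1)} = t^n·e^(at) with n=4, a=12. So L⁻¹{24/(s-12)^5} = t^4·e^(12t), and L⁻¹{120/(s-12)^5} = (120/24)·t^4·e^(12t) = 5·t^4·e^(12t)

Final answer: 5·t^4·e^(12t)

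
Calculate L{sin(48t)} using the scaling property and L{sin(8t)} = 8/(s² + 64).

Using L{f(at)} = (1/a)F(s/a) with a=6: L{sin(48t)} = (1/6) · 8/((s/6)² + 64) = (1/6) · 8·36/(s² + 2304) = 48/(s² + 2304)

Final answer: 48/(s² + 2304)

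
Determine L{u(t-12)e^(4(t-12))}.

u(t-a)f(t-a) with f(t)=e^(4t). L{e^(4t)} = 1/(s-4). By time shift: e^(-12s)/(s-4)

Final answer: e^(-12s)/(s-4)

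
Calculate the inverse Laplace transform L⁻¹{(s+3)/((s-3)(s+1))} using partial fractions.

Using partial fractions, f(t) = (6e^(3t) - 2e^(-t))/4

Final answer: (6e^(3t) - 2e^(-t))/4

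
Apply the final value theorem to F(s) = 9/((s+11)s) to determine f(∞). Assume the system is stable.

f(∞) = lim_{s→0} sF(s) = lim_{s→0} 9/(s+11) = 9/11

Final answer: 9/11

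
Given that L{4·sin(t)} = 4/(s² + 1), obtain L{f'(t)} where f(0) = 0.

L{f'(t)} = s·F(s) - f(0) = s·4/(s² + 1) - 0 = 4s/(s² + 1)

Final answer: 4s/(s² + 1)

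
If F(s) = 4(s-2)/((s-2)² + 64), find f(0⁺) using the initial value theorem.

f(0⁺) = lim_{s→∞} sF(s) = lim_{s→∞} 4s(s-2)/((s-2)² + 64) = 4

Final answer: 4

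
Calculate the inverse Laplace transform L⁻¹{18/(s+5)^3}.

L⁻¹{n!/(s-a)^(n+1)} = t^n·e^(at) with n=2, a=-5. So L⁻¹{2/(s+5)^3} = t^2·e^(-5t), and L⁻¹{18/(s+5)^3} = (18/2)·t^2·e^(-5t) = 9·t^2·e^(-5t)

Final answer: 9·t^2·e^(-5t)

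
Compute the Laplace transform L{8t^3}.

L{8t^3} = 8 · L{t^3} = 8 · 6/s^4 = 48/s^4

Final answer: 48/s^4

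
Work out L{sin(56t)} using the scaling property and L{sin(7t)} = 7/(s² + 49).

Using L{f(at)} = (1/a)F(s/a) with a=8: L{sin(56t)} = (1/8) · 7/((s/8)² + 49) = (1/8) · 7·64/(s² + 3136) = 56/(s² + 3136)

Final answer: 56/(s² + 3136)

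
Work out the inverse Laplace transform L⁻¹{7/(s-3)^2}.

L⁻¹{n!/(s-a)^(n+1)} = t^n·e^(at) with n=1, a=3. So L⁻¹{1/(s-3)^2} = t·e^(3t), and L⁻¹{7/(s-3)^2} = (7/1)·t·e^(3t) = 7·t·e^(3t)

Final answer: 7·t·e^(3t)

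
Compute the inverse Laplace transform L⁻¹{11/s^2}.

L⁻¹{n!/s^(n+1)} = t^n with n=1. So L⁻¹{1/s^2} = t, and L⁻¹{11/s^2} = (11/1)·t = 11·t

Final answer: 11·t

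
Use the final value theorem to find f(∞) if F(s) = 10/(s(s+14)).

f(∞) = lim_{s→0} s·10/(s(s+14)) = lim_{s→0} 10/(s+14) = 10/14 = 5/7

Final answer: 5/7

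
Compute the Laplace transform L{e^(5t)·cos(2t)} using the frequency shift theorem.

Frequency shift: L{e^(at)f(t)} = F(s-a). L{e^(5t)·cos(2t)} = (s-5)/((s-5)² + 4)

Final answer: (s-5)/((s-5)² + 4)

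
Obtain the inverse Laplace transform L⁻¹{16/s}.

L⁻¹{c/s} = c, so L⁻¹{16/s} = 16

Final answer: 16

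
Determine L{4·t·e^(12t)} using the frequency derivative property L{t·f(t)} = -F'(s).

L{e^(12t)} = 1/(s-12). By frequency derivative: L{t·e^(12t)} = -d/ds[1/(s-12)] = -(-1)/(s-12)² = 1/(s-12)². Then L{4·t·e^(12t)} = 4·1/(s-12)² = 4/(s-12)²

Final answer: 4/(s-12)²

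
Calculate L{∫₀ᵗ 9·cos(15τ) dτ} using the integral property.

L{∫₀ᵗ f(τ)dτ} = F(s)/s with F(s) = 9s/(s² + 225), so the result is (9s/(s² + 225))/s = 9/(s² + 225)

Final answer: 9/(s² + 225)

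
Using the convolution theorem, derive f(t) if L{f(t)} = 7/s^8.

7/s^8 = (7/s)·(1/s^7) = L{7}·L{t^6/720}. By convolution, f(t) = 7*t^6/720 = ∫₀ᵗ 7·τ^6/720 dτ = 7·t^7/5040

Final answer: 7·t^7/5040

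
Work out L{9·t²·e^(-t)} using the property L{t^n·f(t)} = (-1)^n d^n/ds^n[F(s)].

L{e^(-t)} = 1/(s+1). d/ds[1/(s+1)] = -1/(s+1)². d²/ds²[1/(s+1)] = 2/(s+1)³. So L{t²·e^(-t)} = (-1)² · 2/(s+1)³ = 2/(s+1)³. Then L{9·t²·e^(-t)} = 9·2/(s+1)³ = 18/(s+1)³

Final answer: 18/(s+1)³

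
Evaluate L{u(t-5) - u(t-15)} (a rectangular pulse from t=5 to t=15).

L{u(t-a)} = e^(-as)/s. L{u(t-5) - u(t-15)} = (e^(-5s) - e^(-15s))/s

Final answer: (e^(-5s) - e^(-15s))/s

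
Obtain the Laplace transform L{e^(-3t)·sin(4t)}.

L{e^(at)·sin(ωt)} = ω/((s-a)² + ω²), so L{e^(-3t)·sin(4t)} = 4/((s+3)² + 16)

Final answer: 4/((s+3)² + 16)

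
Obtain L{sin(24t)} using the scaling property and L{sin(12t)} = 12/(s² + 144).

Using L{f(at)} = (1/a)F(s/a) with a=2: L{sin(24t)} = (1/2) · 12/((s/2)² + 144) = (1/2) · 12·4/(s² + 576) = 24/(s² + 576)

Final answer: 24/(s² + 576)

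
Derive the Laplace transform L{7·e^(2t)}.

L{e^(at)} = 1/(s-a), so L{e^(2t)} = 1/(s-2). Then L{7·e^(2t)} = 7/(s-2)

Final answer: 7/(s-2)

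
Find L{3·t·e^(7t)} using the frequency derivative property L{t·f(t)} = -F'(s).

L{e^(7t)} = 1/(s-7). By frequency derivative: L{t·e^(7t)} = -d/ds[1/(s-7)] = -(-1)/(s-7)² = 1/(s-7)². Then L{3·t·e^(7t)} = 3·1/(s-7)² = 3/(s-7)²

Final answer: 3/(s-7)²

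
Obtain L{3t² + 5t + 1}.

L{3t² + 5t + 1} = 3·2/s³ + 5/s² + 1/s = 6/s³ + 5/s² + 1/s

Final answer: 6/s³ + 5/s² + 1/s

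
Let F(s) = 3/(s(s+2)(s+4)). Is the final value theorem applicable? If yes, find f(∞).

Poles of sF(s) = 3/((s+2)(s+4)) are at s = -2 and s = -4, both in the left half-plane. Theorem applies. f(∞) = lim_{s→0} sF(s) = 3/(2·4) = 3/8

Final answer: 3/8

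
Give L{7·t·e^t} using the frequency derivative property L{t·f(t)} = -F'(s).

L{e^t} = 1/(s-1). By frequency derivative: L{t·e^t} = -d/ds[1/(s-1)] = -(-1)/(s-1)² = 1/(s-1)². Then L{7·t·e^t} = 7·1/(s-1)² = 7/(s-1)²

Final answer: 7/(s-1)²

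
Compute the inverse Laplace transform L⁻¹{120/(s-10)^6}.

L⁻¹{n!/(s-a)^(n+1)} = t^n·e^(at), so L⁻¹{120/(s-10)^6} = t^5·e^(10t)

Final answer: t^5·e^(10t)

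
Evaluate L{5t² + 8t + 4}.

L{5t² + 8t + 4} = 5·2/s³ + 8/s² + 4/s = 10/s³ + 8/s² + 4/s

Final answer: 10/s³ + 8/s² + 4/s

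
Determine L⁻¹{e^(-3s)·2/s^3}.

L⁻¹{2/s^3} = t^2. By the time shift theorem, L⁻¹{e^(-as)F(s)} = u(t-a)f(t-a) with a=3, so L⁻¹{e^(-3s)·2/s^3} = u(t-3)·(t-3)^2

Final answer: u(t-3)·(t-3)^2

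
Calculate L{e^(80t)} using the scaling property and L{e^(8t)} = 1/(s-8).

Using L{f(at)} = (1/a)F(s/a) with a=10 and f(t) = e^(8t): L{e^(80t)} = (1/10) · 1/((s/10)-8) = (1/10) · 10/(s-80) = 1/(s-80)

Final answer: 1/(s-80)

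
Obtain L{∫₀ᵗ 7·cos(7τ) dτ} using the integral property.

L{∫₀ᵗ f(τ)dτ} = F(s)/s with F(s) = 7s/(s² + 49), so the result is (7s/(s² + 49))/s = 7/(s² + 49)

Final answer: 7/(s² + 49)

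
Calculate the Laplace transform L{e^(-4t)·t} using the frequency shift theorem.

L{e^(at)·t^n} = n!/(s-a)^(n+1), so L{e^(-4t)·t} = 1/(s+4)^2

Final answer: 1/(s+4)^2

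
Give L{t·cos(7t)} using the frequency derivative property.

L{cos(7t)} = s/(s² + 49). Derivative: d/ds[s/(s² + 49)] = [(s² + 49) - s·2s]/(s² + 49)² = (49 - s²)/(s² + 49)². So L{t·cos(7t)} = -F'(s) = (s² - 49)/(s² + 49)²

Final answer: (s² - 49)/(s² + 49)²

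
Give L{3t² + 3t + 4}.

L{3t² + 3t + 4} = 3·2/s³ + 3/s² + 4/s = 6/s³ + 3/s² + 4/s

Final answer: 6/s³ + 3/s² + 4/s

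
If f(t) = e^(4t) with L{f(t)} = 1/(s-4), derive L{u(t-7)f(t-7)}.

Time shift theorem: L{u(t-a)f(t-a)} = e^(-as)F(s). Here a=7, F(s) = 1/(s-4), so L{u(t-7)f(t-7)} = e^(-7s)·1/(s-4)

Final answer: e^(-7s)·1/(s-4)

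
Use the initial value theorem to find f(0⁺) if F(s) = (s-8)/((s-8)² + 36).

f(0⁺) = lim_{s→∞} sF(s) = lim_{s→∞} s(s-8)/((s-8)² + 36) = 1

Final answer: 1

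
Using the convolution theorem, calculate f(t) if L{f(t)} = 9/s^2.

9/s^2 = (9/s)·(1/s) = L{9}·L{1}. By convolution, f(t) = 9*1 = ∫₀ᵗ 9·1 dτ = 9·t

Final answer: 9·t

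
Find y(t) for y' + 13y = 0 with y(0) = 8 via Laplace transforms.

L{y'} + 13L{y} = 0. sY - 8 + 13Y = 0. Y(s+13) = 8. Y = 8/(s+13)

Final answer: y(t) = 8e^(-13t)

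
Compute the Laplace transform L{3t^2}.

L{3t^2} = 3 · L{t^2} = 3 · 2/s^3 = 6/s^3

Final answer: 6/s^3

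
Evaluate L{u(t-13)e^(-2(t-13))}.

u(t-a)f(t-a) with f(t)=e^(-2t). L{e^(-2t)} = 1/(s+2). By time shift: e^(-13s)/(s+2)

Final answer: e^(-13s)/(s+2)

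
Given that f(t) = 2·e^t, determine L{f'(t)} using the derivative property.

f(0) = 2, F(s) = 2/(s-1). L{f'(t)} = s·F(s) - f(0) = 2s/(s-1) - 2 = (2s - 2(s-1))/(s-1) = 2/(s-1)

Final answer: 2/(s-1)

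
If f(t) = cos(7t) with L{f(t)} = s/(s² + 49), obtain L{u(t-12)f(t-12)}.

Time shift theorem: L{u(t-a)f(t-a)} = e^(-as)F(s). Here a=12, F(s) = s/(s² + 49), so L{u(t-12)f(t-12)} = e^(-12s)·s/(s² + 49)

Final answer: e^(-12s)·s/(s² + 49)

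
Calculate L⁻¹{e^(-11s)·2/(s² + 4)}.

L⁻¹{2/(s² + 4)} = sin(2t). By the time shift theorem, L⁻¹{e^(-as)F(s)} = u(t-a)f(t-a) with a=11, so L⁻¹{e^(-11s)·2/(s² + 4)} = u(t-11)·sin(2(t-11))

Final answer: u(t-11)·sin(2(t-11))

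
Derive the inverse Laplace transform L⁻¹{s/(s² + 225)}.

L⁻¹{s/(s² + 225)} = cos(15t)

Final answer: cos(15t)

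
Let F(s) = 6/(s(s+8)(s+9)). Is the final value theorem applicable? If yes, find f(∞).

Poles of sF(s) = 6/((s+8)(s+9)) are at s = -8 and s = -9, both in the left half-plane. Theorem applies. f(∞) = lim_{s→0} sF(s) = 6/(8·9) = 1/12

Final answer: 1/12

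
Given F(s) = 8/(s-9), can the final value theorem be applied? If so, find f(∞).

sF(s) = 8s/(s-9) has a pole at s = 9 in the right half-plane. Theorem does NOT apply (unstable system; f(t) = 8·e^(9t) grows without bound).

Final answer: Not applicable (unstable)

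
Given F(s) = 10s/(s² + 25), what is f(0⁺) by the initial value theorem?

f(0⁺) = lim_{s→∞} s·10s/(s² + 25) = lim_{s→∞} 10s²/(s² + 25) = 10

Final answer: 10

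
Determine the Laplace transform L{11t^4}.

L{11t^4} = 11 · L{t^4} = 11 · 24/s^5 = 264/s^5

Final answer: 264/s^5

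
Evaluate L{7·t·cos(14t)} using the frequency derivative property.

L{cos(14t)} = s/(s² + 196). Derivative: d/ds[s/(s² + 196)] = [(s² + 196) - s·2s]/(s² + 196)² = (196 - s²)/(s² + 196)². So L{t·cos(14t)} = -F'(s) = (s² - 196)/(s² + 196)². Then L{7·t·cos(14t)} = 7·(s² - 196)/(s² + 196)²

Final answer: 7·(s² - 196)/(s² + 196)²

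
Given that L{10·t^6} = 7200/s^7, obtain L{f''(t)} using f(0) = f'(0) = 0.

L{f''(t)} = s²F(s) - sf(0) - f'(0) = s²·7200/s^7 - 0 - 0 = 7200/s^5

Final answer: 7200/s^5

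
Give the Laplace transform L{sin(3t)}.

L{sin(ωt)} = ω/(s² + ω²), so L{sin(3t)} = 3/(s² + 9)

Final answer: 3/(s² + 9)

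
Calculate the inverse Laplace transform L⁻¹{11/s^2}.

L⁻¹{n!/s^(n+1)} = t^n with n=1. So L⁻¹{1/s^2} = t, and L⁻¹{11/s^2} = (11/1)·t = 11·t

Final answer: 11·t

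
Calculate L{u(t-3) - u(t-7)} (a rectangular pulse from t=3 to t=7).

L{u(t-a)} = e^(-as)/s. L{u(t-3) - u(t-7)} = (e^(-3s) - e^(-7s))/s

Final answer: (e^(-3s) - e^(-7s))/s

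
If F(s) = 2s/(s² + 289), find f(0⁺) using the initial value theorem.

f(0⁺) = lim_{s→∞} s·2s/(s² + 289) = lim_{s→∞} 2s²/(s² + 289) = 2

Final answer: 2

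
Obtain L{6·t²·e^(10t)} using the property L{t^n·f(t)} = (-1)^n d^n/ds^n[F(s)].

L{e^(10t)} = 1/(s-10). d/ds[1/(s-10)] = -1/(s-10)². d²/ds²[1/(s-10)] = 2/(s-10)³. So L{t²·e^(10t)} = (-1)² · 2/(s-10)³ = 2/(s-10)³. Then L{6·t²·e^(10t)} = 6·2/(s-10)³ = 12/(s-10)³

Final answer: 12/(s-10)³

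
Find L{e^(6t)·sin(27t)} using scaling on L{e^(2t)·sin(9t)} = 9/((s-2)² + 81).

Scaling with a=3: L{e^(6t)·sin(27t)} = (1/3) · 9/((s/3-2)² + 81). Simplifying: 27/((s-6)² + 729)

Final answer: 27/((s-6)² + 729)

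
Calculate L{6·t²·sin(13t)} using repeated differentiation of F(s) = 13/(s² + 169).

F(s) = 13/(s² + 169). F'(s) = -26s/(s² + 169)². F''(s) = -26(169 - 3s²)/(s² + 169)³ = (78s² - 4394)/(s² + 169)³. So L{t²·sin(13t)} = (-1)² F''(s) = (78s² - 4394)/(s² + 169)³. Then L{6·t²·sin(13t)} = 6·(78s² - 4394)/(s² + 169)³ = (468s² - 26364)/(s² + 169)³

Final answer: (468s² - 26364)/(s² + 169)³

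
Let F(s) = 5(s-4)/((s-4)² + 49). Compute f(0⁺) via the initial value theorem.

f(0⁺) = lim_{s→∞} sF(s) = lim_{s→∞} 5s(s-4)/((s-4)² + 49) = 5

Final answer: 5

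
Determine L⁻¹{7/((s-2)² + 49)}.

Form: b/((s-a)² + b²) → e^(at)sin(bt). With a=2, b=7

Final answer: e^(2t)·sin(7t)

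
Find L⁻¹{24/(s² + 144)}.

This is the form c·a/(s² + a²) with a = 12, c = 2. L⁻¹ = 2·sin(12t)

Final answer: 2·sin(12t)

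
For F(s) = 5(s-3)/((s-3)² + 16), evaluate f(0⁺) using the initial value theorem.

f(0⁺) = lim_{s→∞} sF(s) = lim_{s→∞} 5s(s-3)/((s-3)² + 16) = 5

Final answer: 5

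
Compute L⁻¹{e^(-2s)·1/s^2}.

L⁻¹{1/s^2} = t. By the time shift theorem, L⁻¹{e^(-as)F(s)} = u(t-a)f(t-a) with a=2, so L⁻¹{e^(-2s)·1/s^2} = u(t-2)·(t-2)

Final answer: u(t-2)·(t-2)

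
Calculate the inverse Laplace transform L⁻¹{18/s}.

L⁻¹{c/s} = c, so L⁻¹{18/s} = 18

Final answer: 18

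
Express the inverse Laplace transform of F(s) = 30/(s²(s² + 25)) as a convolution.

30/(s²(s² + 25)) = (1/s²)·(30/(s² + 25)) = L{t}·L{6·sin(5t)}. So f(t) = t*(6·sin(5t)) = ∫₀ᵗ 6τ·sin(5(t-τ)) dτ

Final answer: ∫₀ᵗ 6τ·sin(5(t-τ)) dτ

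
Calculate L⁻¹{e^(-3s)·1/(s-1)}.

L⁻¹{1/(s-1)} = e^t. By the time shift theorem, L⁻¹{e^(-as)F(s)} = u(t-a)f(t-a) with a=3, so L⁻¹{e^(-3s)·1/(s-1)} = u(t-3)·e^(t-3)

Final answer: u(t-3)·e^(t-3)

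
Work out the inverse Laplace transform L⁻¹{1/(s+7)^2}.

L⁻¹{n!/(s-a)^(n+1)} = t^n·e^(at) with n=1, a=-7. So L⁻¹{1/(s+7)^2} = t·e^(-7t)

Final answer: t·e^(-7t)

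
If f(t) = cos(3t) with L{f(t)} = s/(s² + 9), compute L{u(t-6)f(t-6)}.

Time shift theorem: L{u(t-a)f(t-a)} = e^(-as)F(s). Here a=6, F(s) = s/(s² + 9), so L{u(t-6)f(t-6)} = e^(-6s)·s/(s² + 9)

Final answer: e^(-6s)·s/(s² + 9)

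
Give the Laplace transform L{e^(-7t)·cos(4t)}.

L{e^(at)·cos(ωt)} = (s-a)/((s-a)² + ω²), so L{e^(-7t)·cos(4t)} = (s+7)/((s+7)² + 16)

Final answer: (s+7)/((s+7)² + 16)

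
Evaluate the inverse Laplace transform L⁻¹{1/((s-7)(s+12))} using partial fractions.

Decompose: A/(s-7) + B/(s+12). A = 1/19, B = -1/19. f(t) = (e^(7t) - e^(-12t))/19

Final answer: (e^(7t) - e^(-12t))/19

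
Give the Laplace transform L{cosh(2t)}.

L{cosh(ωt)} = s/(s² - ω²), so L{cosh(2t)} = s/(s² - 4)

Final answer: s/(s² - 4)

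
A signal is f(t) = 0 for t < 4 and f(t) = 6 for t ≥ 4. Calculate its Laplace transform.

f(t) = 6·u(t-4). L{u(t-4)} = e^(-4s)/s, so L{f(t)} = 6·e^(-4s)/s

Final answer: 6·e^(-4s)/s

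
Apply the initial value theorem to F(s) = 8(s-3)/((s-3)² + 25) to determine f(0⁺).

f(0⁺) = lim_{s→∞} sF(s) = lim_{s→∞} 8s(s-3)/((s-3)² + 25) = 8

Final answer: 8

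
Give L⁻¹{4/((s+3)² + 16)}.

Form: b/((s-a)² + b²) → e^(at)sin(bt). With a=-3, b=4

Final answer: e^(-3t)·sin(4t)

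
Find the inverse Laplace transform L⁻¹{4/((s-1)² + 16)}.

Using frequency shift, L⁻¹{4/((s-1)² + 16)} = e^t·sin(4t)

Final answer: e^t·sin(4t)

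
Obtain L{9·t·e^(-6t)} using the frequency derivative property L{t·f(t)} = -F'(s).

L{e^(-6t)} = 1/(s+6). By frequency derivative: L{t·e^(-6t)} = -d/ds[1/(s+6)] = -(-1)/(s+6)² = 1/(s+6)². Then L{9·t·e^(-6t)} = 9·1/(s+6)² = 9/(s+6)²

Final answer: 9/(s+6)²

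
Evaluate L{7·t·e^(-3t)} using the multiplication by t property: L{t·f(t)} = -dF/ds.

Using L{t^n·e^(at)} = n!/(s-a)^(n+1), L{t·e^(-3t)} = 1/(s+3)^2, so L{7·t·e^(-3t)} = 7·1/(s+3)^2 = 7/(s+3)^2

Final answer: 7/(s+3)^2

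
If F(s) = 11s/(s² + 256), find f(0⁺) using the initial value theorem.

f(0⁺) = lim_{s→∞} s·11s/(s² + 256) = lim_{s→∞} 11s²/(s² + 256) = 11

Final answer: 11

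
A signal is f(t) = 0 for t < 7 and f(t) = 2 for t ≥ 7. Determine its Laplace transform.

f(t) = 2·u(t-7). L{u(t-7)} = e^(-7s)/s, so L{f(t)} = 2·e^(-7s)/s

Final answer: 2·e^(-7s)/s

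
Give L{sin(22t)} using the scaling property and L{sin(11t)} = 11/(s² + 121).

Using L{f(at)} = (1/a)F(s/a) with a=2: L{sin(22t)} = (1/2) · 11/((s/2)² + 121) = (1/2) · 11·4/(s² + 484) = 22/(s² + 484)

Final answer: 22/(s² + 484)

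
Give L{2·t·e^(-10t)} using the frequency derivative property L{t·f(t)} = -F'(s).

L{e^(-10t)} = 1/(s+10). By frequency derivative: L{t·e^(-10t)} = -d/ds[1/(s+10)] = -(-1)/(s+10)² = 1/(s+10)². Then L{2·t·e^(-10t)} = 2·1/(s+10)² = 2/(s+10)²

Final answer: 2/(s+10)²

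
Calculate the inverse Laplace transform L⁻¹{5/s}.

L⁻¹{c/s} = c, so L⁻¹{5/s} = 5

Final answer: 5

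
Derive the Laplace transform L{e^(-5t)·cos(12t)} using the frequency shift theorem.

Frequency shift: L{e^(at)f(t)} = F(s-a). L{e^(-5t)·cos(12t)} = (s+5)/((s+5)² + 144)

Final answer: (s+5)/((s+5)² + 144)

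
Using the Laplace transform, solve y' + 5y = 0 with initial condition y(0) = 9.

L{y'} + 5L{y} = 0. sY - 9 + 5Y = 0. Y(s+5) = 9. Y = 9/(s+5)

Final answer: y(t) = 9e^(-5t)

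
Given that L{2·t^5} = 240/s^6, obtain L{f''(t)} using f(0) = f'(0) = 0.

L{f''(t)} = s²F(s) - sf(0) - f'(0) = s²·240/s^6 - 0 - 0 = 240/s^4

Final answer: 240/s^4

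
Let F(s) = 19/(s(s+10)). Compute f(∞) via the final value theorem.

f(∞) = lim_{s→0} s·19/(s(s+10)) = lim_{s→0} 19/(s+10) = 19/10 = 19/10

Final answer: 19/10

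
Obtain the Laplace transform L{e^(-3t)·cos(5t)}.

L{e^(at)·cos(ωt)} = (s-a)/((s-a)² + ω²), so L{e^(-3t)·cos(5t)} = (s+3)/((s+3)² + 25)

Final answer: (s+3)/((s+3)² + 25)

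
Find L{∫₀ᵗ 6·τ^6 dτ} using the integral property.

L{∫₀ᵗ f(τ)dτ} = F(s)/s with f(t) = 6t^6. F(s) = 4320/s^7, so L{∫₀ᵗ 6·τ^6 dτ} = (4320/s^7)/s = 4320/s^8. (Check: ∫₀ᵗ 6·τ^6 dτ = 6t^7/7.)

Final answer: 4320/s^8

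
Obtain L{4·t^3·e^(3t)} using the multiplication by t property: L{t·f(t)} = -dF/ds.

Using L{t^n·e^(at)} = n!/(s-a)^(n+1), L{t^3·e^(3t)} = 6/(s-3)^4, so L{4·t^3·e^(3t)} = 4·6/(s-3)^4 = 24/(s-3)^4

Final answer: 24/(s-3)^4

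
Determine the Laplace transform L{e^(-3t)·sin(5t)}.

L{e^(at)·sin(ωt)} = ω/((s-a)² + ω²), so L{e^(-3t)·sin(5t)} = 5/((s+3)² + 25)

Final answer: 5/((s+3)² + 25)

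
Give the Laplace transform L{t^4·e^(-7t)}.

L{t^n·e^(at)} = n!/(s-a)^(n+1), so L{t^4·e^(-7t)} = 24/(s+7)^5

Final answer: 24/(s+7)^5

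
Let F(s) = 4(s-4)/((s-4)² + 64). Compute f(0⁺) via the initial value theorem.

f(0⁺) = lim_{s→∞} sF(s) = lim_{s→∞} 4s(s-4)/((s-4)² + 64) = 4

Final answer: 4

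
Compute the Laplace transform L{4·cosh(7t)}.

L{cosh(ωt)} = s/(s² - ω²), so L{cosh(7t)} = s/(s² - 49). Then L{4·cosh(7t)} = 4·s/(s² - 49) = 4s/(s² - 49)

Final answer: 4s/(s² - 49)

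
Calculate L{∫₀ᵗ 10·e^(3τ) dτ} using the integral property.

L{∫₀ᵗ f(τ)dτ} = F(s)/s with F(s) = 10/(s-3), so L{∫₀ᵗ 10·e^(3τ) dτ} = 10/(s(s-3))

Final answer: 10/(s(s-3))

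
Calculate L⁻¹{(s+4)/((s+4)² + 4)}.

Using frequency shift: L⁻¹{(s-a)/((s-a)² + b²)} = e^(at)cos(bt). Here a=-4, b=2

Final answer: e^(-4t)·cos(2t)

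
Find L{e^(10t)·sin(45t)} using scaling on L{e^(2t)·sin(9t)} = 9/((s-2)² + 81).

Scaling with a=5: L{e^(10t)·sin(45t)} = (1/5) · 9/((s/5-2)² + 81). Simplifying: 45/((s-10)² + 2025)

Final answer: 45/((s-10)² + 2025)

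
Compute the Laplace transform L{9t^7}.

L{9t^7} = 9 · L{t^7} = 9 · 5040/s^8 = 45360/s^8

Final answer: 45360/s^8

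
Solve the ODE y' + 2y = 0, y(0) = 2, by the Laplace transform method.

L{y'} + 2L{y} = 0. sY - 2 + 2Y = 0. Y(s+2) = 2. Y = 2/(s+2)

Final answer: y(t) = 2e^(-2t)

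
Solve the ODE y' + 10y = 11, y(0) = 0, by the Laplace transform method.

sY + 10Y = 11/s. Y = 11/(s(s+10)). Partial fractions: Y = 11/10/s - 11/10/(s+10)

Final answer: y(t) = 11/10(1 - e^(-10t))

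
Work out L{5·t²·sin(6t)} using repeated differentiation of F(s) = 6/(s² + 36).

F(s) = 6/(s² + 36). F'(s) = -12s/(s² + 36)². F''(s) = -12(36 - 3s²)/(s² + 36)³ = (36s² - 432)/(s² + 36)³. So L{t²·sin(6t)} = (-1)² F''(s) = (36s² - 432)/(s² + 36)³. Then L{5·t²·sin(6t)} = 5·(36s² - 432)/(s² + 36)³ = (180s² - 2160)/(s² + 36)³

Final answer: (180s² - 2160)/(s² + 36)³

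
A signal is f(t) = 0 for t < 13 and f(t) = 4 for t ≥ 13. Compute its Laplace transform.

f(t) = 4·u(t-13). L{u(t-13)} = e^(-13s)/s, so L{f(t)} = 4·e^(-13s)/s

Final answer: 4·e^(-13s)/s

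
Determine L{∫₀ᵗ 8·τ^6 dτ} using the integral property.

L{∫₀ᵗ f(τ)dτ} = F(s)/s with f(t) = 8t^6. F(s) = 5760/s^7, so L{∫₀ᵗ 8·τ^6 dτ} = (5760/s^7)/s = 5760/s^8. (Check: ∫₀ᵗ 8·τ^6 dτ = 8t^7/7.)

Final answer: 5760/s^8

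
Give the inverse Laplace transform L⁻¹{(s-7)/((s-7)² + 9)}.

Using frequency shift, L⁻¹{(s-7)/((s-7)² + 9)} = e^(7t)·cos(3t)

Final answer: e^(7t)·cos(3t)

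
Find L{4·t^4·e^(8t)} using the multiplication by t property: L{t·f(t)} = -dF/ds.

Using L{t^n·e^(at)} = n!/(s-a)^(n+1), L{t^4·e^(8t)} = 24/(s-8)^5, so L{4·t^4·e^(8t)} = 4·24/(s-8)^5 = 96/(s-8)^5

Final answer: 96/(s-8)^5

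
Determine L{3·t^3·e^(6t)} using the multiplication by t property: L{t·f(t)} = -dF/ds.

Using L{t^n·e^(at)} = n!/(s-a)^(n+1), L{t^3·e^(6t)} = 6/(s-6)^4, so L{3·t^3·e^(6t)} = 3·6/(s-6)^4 = 18/(s-6)^4

Final answer: 18/(s-6)^4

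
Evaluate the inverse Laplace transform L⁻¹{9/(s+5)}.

L⁻¹{1/(s-a)} = e^(at), so L⁻¹{1/(s+5)} = e^(-5t), and L⁻¹{9/(s+5)} = 9·e^(-5t)

Final answer: 9·e^(-5t)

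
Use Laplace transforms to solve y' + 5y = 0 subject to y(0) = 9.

L{y'} + 5L{y} = 0. sY - 9 + 5Y = 0. Y(s+5) = 9. Y = 9/(s+5)

Final answer: y(t) = 9e^(-5t)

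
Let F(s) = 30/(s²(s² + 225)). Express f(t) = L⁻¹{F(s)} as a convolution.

30/(s²(s² + 225)) = (1/s²)·(30/(s² + 225)) = L{t}·L{2·sin(15t)}. So f(t) = t*(2·sin(15t)) = ∫₀ᵗ 2τ·sin(15(t-τ)) dτ

Final answer: ∫₀ᵗ 2τ·sin(15(t-τ)) dτ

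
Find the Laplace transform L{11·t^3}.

L{t^n} = n!/s^(n+1), so L{t^3} = 6/s^4. Then L{11·t^3} = 11·6/s^4 = 66/s^4

Final answer: 66/s^4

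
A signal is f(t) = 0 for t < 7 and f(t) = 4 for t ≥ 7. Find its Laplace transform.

f(t) = 4·u(t-7). L{u(t-7)} = e^(-7s)/s, so L{f(t)} = 4·e^(-7s)/s

Final answer: 4·e^(-7s)/s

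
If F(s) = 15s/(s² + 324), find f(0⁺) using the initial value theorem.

f(0⁺) = lim_{s→∞} s·15s/(s² + 324) = lim_{s→∞} 15s²/(s² + 324) = 15

Final answer: 15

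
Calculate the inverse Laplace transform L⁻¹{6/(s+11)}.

L⁻¹{1/(s-a)} = e^(at), so L⁻¹{1/(s+11)} = e^(-11t), and L⁻¹{6/(s+11)} = 6·e^(-11t)

Final answer: 6·e^(-11t)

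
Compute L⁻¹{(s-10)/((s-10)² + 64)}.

Using frequency shift: L⁻¹{(s-a)/((s-a)² + b²)} = e^(at)cos(bt). Here a=10, b=8

Final answer: e^(10t)·cos(8t)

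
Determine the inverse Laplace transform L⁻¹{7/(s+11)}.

L⁻¹{1/(s-a)} = e^(at), so L⁻¹{1/(s+11)} = e^(-11t), and L⁻¹{7/(s+11)} = 7·e^(-11t)

Final answer: 7·e^(-11t)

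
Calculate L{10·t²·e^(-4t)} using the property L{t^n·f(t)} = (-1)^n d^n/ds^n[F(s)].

L{e^(-4t)} = 1/(s+4). d/ds[1/(s+4)] = -1/(s+4)². d²/ds²[1/(s+4)] = 2/(s+4)³. So L{t²·e^(-4t)} = (-1)² · 2/(s+4)³ = 2/(s+4)³. Then L{10·t²·e^(-4t)} = 10·2/(s+4)³ = 20/(s+4)³

Final answer: 20/(s+4)³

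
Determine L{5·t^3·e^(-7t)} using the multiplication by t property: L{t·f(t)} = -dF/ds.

Using L{t^n·e^(at)} = n!/(s-a)^(n+1), L{t^3·e^(-7t)} = 6/(s+7)^4, so L{5·t^3·e^(-7t)} = 5·6/(s+7)^4 = 30/(s+7)^4

Final answer: 30/(s+7)^4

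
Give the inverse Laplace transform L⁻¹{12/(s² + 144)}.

L⁻¹{12/(s² + 144)} = sin(12t)

Final answer: sin(12t)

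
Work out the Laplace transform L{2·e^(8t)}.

L{e^(at)} = 1/(s-a), so L{e^(8t)} = 1/(s-8). Then L{2·e^(8t)} = 2/(s-8)

Final answer: 2/(s-8)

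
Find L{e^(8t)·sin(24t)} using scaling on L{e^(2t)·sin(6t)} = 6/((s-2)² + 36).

Scaling with a=4: L{e^(8t)·sin(24t)} = (1/4) · 6/((s/4-2)² + 36). Simplifying: 24/((s-8)² + 576)

Final answer: 24/((s-8)² + 576)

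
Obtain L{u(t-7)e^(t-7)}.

u(t-a)f(t-a) with f(t)=e^t. L{e^t} = 1/(s-1). By time shift: e^(-7s)/(s-1)

Final answer: e^(-7s)/(s-1)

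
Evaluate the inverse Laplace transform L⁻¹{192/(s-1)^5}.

L⁻¹{n!/(s-a)^(n+1)} = t^n·e^(at) with n=4, a=1. So L⁻¹{24/(s-1)^5} = t^4·e^t, and L⁻¹{192/(s-1)^5} = (192/24)·t^4·e^t = 8·t^4·e^t

Final answer: 8·t^4·e^t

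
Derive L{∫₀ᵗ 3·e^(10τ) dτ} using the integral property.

L{∫₀ᵗ f(τ)dτ} = F(s)/s with F(s) = 3/(s-10), so L{∫₀ᵗ 3·e^(10τ) dτ} = 3/(s(s-10))

Final answer: 3/(s(s-10))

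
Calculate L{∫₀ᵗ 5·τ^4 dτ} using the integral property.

L{∫₀ᵗ f(τ)dτ} = F(s)/s with f(t) = 5t^4. F(s) = 120/s^5, so L{∫₀ᵗ 5·τ^4 dτ} = (120/s^5)/s = 120/s^6. (Check: ∫₀ᵗ 5·τ^4 dτ = 5t^5/5.)

Final answer: 120/s^6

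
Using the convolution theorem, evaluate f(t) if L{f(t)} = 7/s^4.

7/s^4 = (7/s)·(1/s^3) = L{7}·L{t^2/2}. By convolution, f(t) = 7*t^2/2 = ∫₀ᵗ 7·τ^2/2 dτ = 7·t^3/6

Final answer: 7·t^3/6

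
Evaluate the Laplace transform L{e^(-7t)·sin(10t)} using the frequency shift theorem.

Frequency shift: L{e^(at)f(t)} = F(s-a). L{e^(-7t)·sin(10t)} = 10/((s+7)² + 100)

Final answer: 10/((s+7)² + 100)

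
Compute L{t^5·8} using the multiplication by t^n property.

L{8} = 8/s. d^1/ds^1[1/s] = -1/s². d^2/ds^2[1/s] = 2/s^3. d^3/ds^3[1/s] = -6/s^4. d^4/ds^4[1/s] = 24/s^5. d^5/ds^5[1/s] = -120/s^6. So L{t^5} = (-1)^{5}·-120/s^6 = 120/s^6. Then L{t^5·8} = 8·120/s^6 = 960/s^6

Final answer: 960/s^6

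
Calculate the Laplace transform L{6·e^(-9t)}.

L{e^(at)} = 1/(s-a), so L{e^(-9t)} = 1/(s+9). Then L{6·e^(-9t)} = 6/(s+9)

Final answer: 6/(s+9)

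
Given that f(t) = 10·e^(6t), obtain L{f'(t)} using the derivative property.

f(0) = 10, F(s) = 10/(s-6). L{f'(t)} = s·F(s) - f(0) = 10s/(s-6) - 10 = (10s - 10(s-6))/(s-6) = 60/(s-6)

Final answer: 60/(s-6)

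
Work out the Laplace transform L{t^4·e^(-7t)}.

L{t^n·e^(at)} = n!/(s-a)^(n+1), so L{t^4·e^(-7t)} = 24/(s+7)^5

Final answer: 24/(s+7)^5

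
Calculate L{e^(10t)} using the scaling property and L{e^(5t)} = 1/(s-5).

Using L{f(at)} = (1/a)F(s/a) with a=2 and f(t) = e^(5t): L{e^(10t)} = (1/2) · 1/((s/2)-5) = (1/2) · 2/(s-10) = 1/(s-10)

Final answer: 1/(s-10)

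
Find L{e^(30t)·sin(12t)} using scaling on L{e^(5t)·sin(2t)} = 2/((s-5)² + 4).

Scaling with a=6: L{e^(30t)·sin(12t)} = (1/6) · 2/((s/6-5)² + 4). Simplifying: 12/((s-30)² + 144)

Final answer: 12/((s-30)² + 144)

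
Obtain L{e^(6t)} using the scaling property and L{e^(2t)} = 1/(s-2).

Using L{f(at)} = (1/a)F(s/a) with a=3 and f(t) = e^(2t): L{e^(6t)} = (1/3) · 1/((s/3)-2) = (1/3) · 3/(s-6) = 1/(s-6)

Final answer: 1/(s-6)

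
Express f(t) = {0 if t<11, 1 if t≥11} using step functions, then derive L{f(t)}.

f(t) = u(t-11). L{u(t-11)} = e^(-11s)/s, so L{f(t)} = e^(-11s)/s

Final answer: e^(-11s)/s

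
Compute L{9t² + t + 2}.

L{9t² + t + 2} = 9·2/s³ + 1/s² + 2/s = 18/s³ + 1/s² + 2/s

Final answer: 18/s³ + 1/s² + 2/s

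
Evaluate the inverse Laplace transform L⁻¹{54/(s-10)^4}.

L⁻¹{n!/(s-a)^(n+1)} = t^n·e^(at) with n=3, a=10. So L⁻¹{6/(s-10)^4} = t^3·e^(10t), and L⁻¹{54/(s-10)^4} = (54/6)·t^3·e^(10t) = 9·t^3·e^(10t)

Final answer: 9·t^3·e^(10t)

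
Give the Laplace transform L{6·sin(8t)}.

L{sin(ωt)} = ω/(s² + ω²), so L{sin(8t)} = 8/(s² + 64). Then L{6·sin(8t)} = 6·8/(s² + 64) = 48/(s² + 64)

Final answer: 48/(s² + 64)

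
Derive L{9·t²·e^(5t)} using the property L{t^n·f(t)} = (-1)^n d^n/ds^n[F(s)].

L{e^(5t)} = 1/(s-5). d/ds[1/(s-5)] = -1/(s-5)². d²/ds²[1/(s-5)] = 2/(s-5)³. So L{t²·e^(5t)} = (-1)² · 2/(s-5)³ = 2/(s-5)³. Then L{9·t²·e^(5t)} = 9·2/(s-5)³ = 18/(s-5)³

Final answer: 18/(s-5)³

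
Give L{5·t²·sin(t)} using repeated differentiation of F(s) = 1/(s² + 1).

F(s) = 1/(s² + 1). F'(s) = -2s/(s² + 1)². F''(s) = -2(1 - 3s²)/(s² + 1)³ = (6s² - 2)/(s² + 1)³. So L{t²·sin(t)} = (-1)² F''(s) = (6s² - 2)/(s² + 1)³. Then L{5·t²·sin(t)} = 5·(6s² - 2)/(s² + 1)³ = (30s² - 10)/(s² + 1)³

Final answer: (30s² - 10)/(s² + 1)³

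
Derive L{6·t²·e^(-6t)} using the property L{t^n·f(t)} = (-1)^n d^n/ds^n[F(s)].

L{e^(-6t)} = 1/(s+6). d/ds[1/(s+6)] = -1/(s+6)². d²/ds²[1/(s+6)] = 2/(s+6)³. So L{t²·e^(-6t)} = (-1)² · 2/(s+6)³ = 2/(s+6)³. Then L{6·t²·e^(-6t)} = 6·2/(s+6)³ = 12/(s+6)³

Final answer: 12/(s+6)³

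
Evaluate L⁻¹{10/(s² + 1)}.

This is the form c·a/(s² + a²) with a = 1, c = 10. L⁻¹ = 10·sin(t)

Final answer: 10·sin(t)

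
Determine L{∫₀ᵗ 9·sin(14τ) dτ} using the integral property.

L{∫₀ᵗ f(τ)dτ} = F(s)/s with F(s) = 126/(s² + 196), so the result is (126/(s² + 196))/s = 126/(s(s² + 196))

Final answer: 126/(s(s² + 196))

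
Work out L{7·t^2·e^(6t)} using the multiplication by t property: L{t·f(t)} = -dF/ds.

Using L{t^n·e^(at)} = n!/(s-a)^(n+1), L{t^2·e^(6t)} = 2/(s-6)^3, so L{7·t^2·e^(6t)} = 7·2/(s-6)^3 = 14/(s-6)^3

Final answer: 14/(s-6)^3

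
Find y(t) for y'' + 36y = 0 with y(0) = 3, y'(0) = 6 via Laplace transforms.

L{y''} + 36L{y} = 0. s²Y - 3s - 6 + 36Y = 0. Y(s² + 36) = 3s + 6. Y = (3s + 6)/(s² + 36). Inverting: y(t) = 3cos(6t) + sin(6t)

Final answer: y(t) = 3cos(6t) + sin(6t)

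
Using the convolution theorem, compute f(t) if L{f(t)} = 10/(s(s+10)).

10/(s(s+10)) = (10/s)·(1/(s+10)) = L{10}·L{e^(-10t)}. By convolution, f(t) = 10*e^(-10t) = ∫₀ᵗ 10·e^(-10τ) dτ = 10·(1 - e^(-10t))/10

Final answer: 10·(1 - e^(-10t))/10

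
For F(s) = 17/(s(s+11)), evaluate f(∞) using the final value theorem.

f(∞) = lim_{s→0} s·17/(s(s+11)) = lim_{s→0} 17/(s+11) = 17/11 = 17/11

Final answer: 17/11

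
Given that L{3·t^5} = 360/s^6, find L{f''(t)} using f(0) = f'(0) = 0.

L{f''(t)} = s²F(s) - sf(0) - f'(0) = s²·360/s^6 - 0 - 0 = 360/s^4

Final answer: 360/s^4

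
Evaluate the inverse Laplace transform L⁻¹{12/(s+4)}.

L⁻¹{1/(s-a)} = e^(at), so L⁻¹{1/(s+4)} = e^(-4t), and L⁻¹{12/(s+4)} = 12·e^(-4t)

Final answer: 12·e^(-4t)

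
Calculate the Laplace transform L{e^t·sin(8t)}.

L{e^(at)·sin(ωt)} = ω/((s-a)² + ω²), so L{e^t·sin(8t)} = 8/((s-1)² + 64)

Final answer: 8/((s-1)² + 64)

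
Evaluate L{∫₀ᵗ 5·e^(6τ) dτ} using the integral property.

L{∫₀ᵗ f(τ)dτ} = F(s)/s with F(s) = 5/(s-6), so L{∫₀ᵗ 5·e^(6τ) dτ} = 5/(s(s-6))

Final answer: 5/(s(s-6))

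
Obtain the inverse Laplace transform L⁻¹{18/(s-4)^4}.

L⁻¹{n!/(s-a)^(n+1)} = t^n·e^(at) with n=3, a=4. So L⁻¹{6/(s-4)^4} = t^3·e^(4t), and L⁻¹{18/(s-4)^4} = (18/6)·t^3·e^(4t) = 3·t^3·e^(4t)

Final answer: 3·t^3·e^(4t)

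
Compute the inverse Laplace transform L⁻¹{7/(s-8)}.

L⁻¹{1/(s-a)} = e^(at), so L⁻¹{1/(s-8)} = e^(8t), and L⁻¹{7/(s-8)} = 7·e^(8t)

Final answer: 7·e^(8t)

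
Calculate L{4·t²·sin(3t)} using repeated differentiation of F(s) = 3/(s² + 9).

F(s) = 3/(s² + 9). F'(s) = -6s/(s² + 9)². F''(s) = -6(9 - 3s²)/(s² + 9)³ = (18s² - 54)/(s² + 9)³. So L{t²·sin(3t)} = (-1)² F''(s) = (18s² - 54)/(s² + 9)³. Then L{4·t²·sin(3t)} = 4·(18s² - 54)/(s² + 9)³ = (72s² - 216)/(s² + 9)³

Final answer: (72s² - 216)/(s² + 9)³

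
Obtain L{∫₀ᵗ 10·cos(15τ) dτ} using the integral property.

L{∫₀ᵗ f(τ)dτ} = F(s)/s with F(s) = 10s/(s² + 225), so the result is (10s/(s² + 225))/s = 10/(s² + 225)

Final answer: 10/(s² + 225)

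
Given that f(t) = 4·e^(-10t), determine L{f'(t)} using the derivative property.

f(0) = 4, F(s) = 4/(s+10). L{f'(t)} = s·F(s) - f(0) = 4s/(s+10) - 4 = (4s - 4(s+10))/(s+10) = -40/(s+10)

Final answer: -40/(s+10)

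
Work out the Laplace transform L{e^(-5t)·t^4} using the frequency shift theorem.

L{e^(at)·t^n} = n!/(s-a)^(n+1), so L{e^(-5t)·t^4} = 24/(s+5)^5

Final answer: 24/(s+5)^5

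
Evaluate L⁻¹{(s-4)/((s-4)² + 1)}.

Using frequency shift: L⁻¹{(s-a)/((s-a)² + b²)} = e^(at)cos(bt). Here a=4, b=1

Final answer: e^(4t)·cos(t)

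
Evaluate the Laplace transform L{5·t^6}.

L{t^n} = n!/s^(n+1), so L{t^6} = 720/s^7. Then L{5·t^6} = 5·720/s^7 = 3600/s^7

Final answer: 3600/s^7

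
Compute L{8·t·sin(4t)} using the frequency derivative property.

L{sin(4t)} = 4/(s² + 16). By L{t·f(t)} = -F'(s): -d/ds[4/(s² + 16)] = -(4)·(-2s)/(s² + 16)² = 8s/(s² + 16)². Then L{8·t·sin(4t)} = 8·8s/(s² + 16)² = 64s/(s² + 16)²

Final answer: 64s/(s² + 16)²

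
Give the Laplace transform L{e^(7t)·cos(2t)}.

L{e^(at)·cos(ωt)} = (s-a)/((s-a)² + ω²), so L{e^(7t)·cos(2t)} = (s-7)/((s-7)² + 4)

Final answer: (s-7)/((s-7)² + 4)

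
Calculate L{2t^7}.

L{t^n} = n!/s^(n+1). So L{2t^7} = 2·7!/s^8 = 10080/s^8

Final answer: 10080/s^8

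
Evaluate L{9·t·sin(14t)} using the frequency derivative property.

L{sin(14t)} = 14/(s² + 196). By L{t·f(t)} = -F'(s): -d/ds[14/(s² + 196)] = -(14)·(-2s)/(s² + 196)² = 28s/(s² + 196)². Then L{9·t·sin(14t)} = 9·28s/(s² + 196)² = 252s/(s² + 196)²

Final answer: 252s/(s² + 196)²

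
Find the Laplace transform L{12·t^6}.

L{t^n} = n!/s^(n+1), so L{t^6} = 720/s^7. Then L{12·t^6} = 12·720/s^7 = 8640/s^7

Final answer: 8640/s^7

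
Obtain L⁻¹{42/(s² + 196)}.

This is the form c·a/(s² + a²) with a = 14, c = 3. L⁻¹ = 3·sin(14t)

Final answer: 3·sin(14t)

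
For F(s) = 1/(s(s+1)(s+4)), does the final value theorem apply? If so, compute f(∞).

Poles of sF(s) = 1/((s+1)(s+4)) are at s = -1 and s = -4, both in the left half-plane. Theorem applies. f(∞) = lim_{s→0} sF(s) = 1/(1·4) = 1/4

Final answer: 1/4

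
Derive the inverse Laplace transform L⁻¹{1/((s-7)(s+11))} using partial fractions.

Decompose: A/(s-7) + B/(s+11). A = 1/18, B = -1/18. f(t) = (e^(7t) - e^(-11t))/18

Final answer: (e^(7t) - e^(-11t))/18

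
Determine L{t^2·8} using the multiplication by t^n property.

L{8} = 8/s. d^1/ds^1[1/s] = -1/s². d^2/ds^2[1/s] = 2/s^3. So L{t^2} = (-1)^{2}·2/s^3 = 2/s^3. Then L{t^2·8} = 8·2/s^3 = 16/s^3

Final answer: 16/s^3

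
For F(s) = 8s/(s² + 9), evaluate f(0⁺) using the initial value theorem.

f(0⁺) = lim_{s→∞} s·8s/(s² + 9) = lim_{s→∞} 8s²/(s² + 9) = 8

Final answer: 8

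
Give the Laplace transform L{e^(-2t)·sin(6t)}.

L{e^(at)·sin(ωt)} = ω/((s-a)² + ω²), so L{e^(-2t)·sin(6t)} = 6/((s+2)² + 36)

Final answer: 6/((s+2)² + 36)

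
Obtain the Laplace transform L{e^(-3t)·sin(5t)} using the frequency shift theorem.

Frequency shift: L{e^(at)f(t)} = F(s-a). L{e^(-3t)·sin(5t)} = 5/((s+3)² + 25)

Final answer: 5/((s+3)² + 25)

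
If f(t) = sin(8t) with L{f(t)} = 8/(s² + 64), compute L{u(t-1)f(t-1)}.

Time shift theorem: L{u(t-a)f(t-a)} = e^(-as)F(s). Here a=1, F(s) = 8/(s² + 64), so L{u(t-1)f(t-1)} = e^(-s)·8/(s² + 64)

Final answer: e^(-s)·8/(s² + 64)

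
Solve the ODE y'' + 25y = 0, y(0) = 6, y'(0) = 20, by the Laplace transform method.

L{y''} + 25L{y} = 0. s²Y - 6s - 20 + 25Y = 0. Y(s² + 25) = 6s + 20. Y = (6s + 20)/(s² + 25). Inverting: y(t) = 6cos(5t) + 4sin(5t)

Final answer: y(t) = 6cos(5t) + 4sin(5t)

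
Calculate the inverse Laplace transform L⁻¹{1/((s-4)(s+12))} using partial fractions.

Decompose: A/(s-4) + B/(s+12). A = 1/16, B = -1/16. f(t) = (e^(4t) - e^(-12t))/16

Final answer: (e^(4t) - e^(-12t))/16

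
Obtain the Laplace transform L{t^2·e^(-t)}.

L{t^n·e^(at)} = n!/(s-a)^(n+1), so L{t^2·e^(-t)} = 2/(s+1)^3

Final answer: 2/(s+1)^3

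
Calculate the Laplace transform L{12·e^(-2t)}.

L{e^(at)} = 1/(s-a), so L{e^(-2t)} = 1/(s+2). Then L{12·e^(-2t)} = 12/(s+2)

Final answer: 12/(s+2)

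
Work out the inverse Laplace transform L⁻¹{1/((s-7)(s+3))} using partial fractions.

Decompose: A/(s-7) + B/(s+3). A = 1/10, B = -1/10. f(t) = (e^(7t) - e^(-3t))/10

Final answer: (e^(7t) - e^(-3t))/10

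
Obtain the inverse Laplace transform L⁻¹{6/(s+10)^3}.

L⁻¹{n!/(s-a)^(n+1)} = t^n·e^(at) with n=2, a=-10. So L⁻¹{2/(s+10)^3} = t^2·e^(-10t), and L⁻¹{6/(s+10)^3} = (6/2)·t^2·e^(-10t) = 3·t^2·e^(-10t)

Final answer: 3·t^2·e^(-10t)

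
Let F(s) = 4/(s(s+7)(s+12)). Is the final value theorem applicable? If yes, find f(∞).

Poles of sF(s) = 4/((s+7)(s+12)) are at s = -7 and s = -12, both in the left half-plane. Theorem applies. f(∞) = lim_{s→0} sF(s) = 4/(7·12) = 1/21

Final answer: 1/21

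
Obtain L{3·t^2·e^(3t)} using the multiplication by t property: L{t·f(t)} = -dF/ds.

Using L{t^n·e^(at)} = n!/(s-a)^(n+1), L{t^2·e^(3t)} = 2/(s-3)^3, so L{3·t^2·e^(3t)} = 3·2/(s-3)^3 = 6/(s-3)^3

Final answer: 6/(s-3)^3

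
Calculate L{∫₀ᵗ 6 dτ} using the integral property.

L{∫₀ᵗ f(τ)dτ} = F(s)/s with f(t) = 6. F(s) = 6/s, so L{∫₀ᵗ 6 dτ} = (6/s)/s = 6/s². (Check: ∫₀ᵗ 6 dτ = 6t.)

Final answer: 6/s²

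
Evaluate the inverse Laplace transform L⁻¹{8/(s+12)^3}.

L⁻¹{n!/(s-a)^(n+1)} = t^n·e^(at) with n=2, a=-12. So L⁻¹{2/(s+12)^3} = t^2·e^(-12t), and L⁻¹{8/(s+12)^3} = (8/2)·t^2·e^(-12t) = 4·t^2·e^(-12t)

Final answer: 4·t^2·e^(-12t)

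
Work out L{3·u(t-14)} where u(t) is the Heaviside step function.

L{u(t-a)} = e^(-as)/s. Here a=14, so L{u(t-14)} = e^(-14s)/s, and L{3·u(t-14)} = 3·e^(-14s)/s

Final answer: 3·e^(-14s)/s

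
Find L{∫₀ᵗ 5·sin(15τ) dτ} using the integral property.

L{∫₀ᵗ f(τ)dτ} = F(s)/s with F(s) = 75/(s² + 225), so the result is (75/(s² + 225))/s = 75/(s(s² + 225))

Final answer: 75/(s(s² + 225))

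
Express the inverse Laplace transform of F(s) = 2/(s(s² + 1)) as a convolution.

2/(s(s² + 1)) = (1/s)·(2/(s² + 1)) = L{1}·L{2·sin(t)}. So f(t) = 1*(2·sin(t)) = ∫₀ᵗ 2·sin(τ) dτ

Final answer: ∫₀ᵗ 2·sin(τ) dτ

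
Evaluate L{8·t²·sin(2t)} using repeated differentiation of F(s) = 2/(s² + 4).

F(s) = 2/(s² + 4). F'(s) = -4s/(s² + 4)². F''(s) = -4(4 - 3s²)/(s² + 4)³ = (12s² - 16)/(s² + 4)³. So L{t²·sin(2t)} = (-1)² F''(s) = (12s² - 16)/(s² + 4)³. Then L{8·t²·sin(2t)} = 8·(12s² - 16)/(s² + 4)³ = (96s² - 128)/(s² + 4)³

Final answer: (96s² - 128)/(s² + 4)³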